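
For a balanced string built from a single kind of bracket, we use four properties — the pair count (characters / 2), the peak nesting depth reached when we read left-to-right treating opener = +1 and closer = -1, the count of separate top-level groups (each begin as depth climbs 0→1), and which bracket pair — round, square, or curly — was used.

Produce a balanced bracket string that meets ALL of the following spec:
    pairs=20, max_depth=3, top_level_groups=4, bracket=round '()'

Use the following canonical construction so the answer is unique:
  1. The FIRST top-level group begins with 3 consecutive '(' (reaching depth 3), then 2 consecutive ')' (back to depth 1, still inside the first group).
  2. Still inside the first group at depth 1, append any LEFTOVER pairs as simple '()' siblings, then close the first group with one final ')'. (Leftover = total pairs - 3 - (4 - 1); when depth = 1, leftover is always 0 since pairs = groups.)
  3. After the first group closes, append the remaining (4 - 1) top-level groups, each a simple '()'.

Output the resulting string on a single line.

Spec: pairs=20 depth=3 groups=4
Leftover pairs = 20 - 3 - (4-1) = 14
First group: deep chain of depth 3 + 14 sibling pairs
Remaining 3 groups: simple '()' each

Answer: ((())()()()()()()()()()()()()()())()()()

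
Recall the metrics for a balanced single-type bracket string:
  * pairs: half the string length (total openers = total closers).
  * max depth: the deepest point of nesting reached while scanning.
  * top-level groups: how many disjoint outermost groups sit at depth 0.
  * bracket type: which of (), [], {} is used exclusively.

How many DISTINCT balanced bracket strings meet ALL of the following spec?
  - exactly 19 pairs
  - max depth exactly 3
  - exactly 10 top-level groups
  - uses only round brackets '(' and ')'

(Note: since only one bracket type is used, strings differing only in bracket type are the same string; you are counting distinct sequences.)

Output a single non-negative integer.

Spec: pairs=19 depth=3 groups=10
Count(depth <= 3) = 1030490
Count(depth <= 2) = 48620
Count(depth == 3) = 1030490 - 48620 = 981870

Answer: 981870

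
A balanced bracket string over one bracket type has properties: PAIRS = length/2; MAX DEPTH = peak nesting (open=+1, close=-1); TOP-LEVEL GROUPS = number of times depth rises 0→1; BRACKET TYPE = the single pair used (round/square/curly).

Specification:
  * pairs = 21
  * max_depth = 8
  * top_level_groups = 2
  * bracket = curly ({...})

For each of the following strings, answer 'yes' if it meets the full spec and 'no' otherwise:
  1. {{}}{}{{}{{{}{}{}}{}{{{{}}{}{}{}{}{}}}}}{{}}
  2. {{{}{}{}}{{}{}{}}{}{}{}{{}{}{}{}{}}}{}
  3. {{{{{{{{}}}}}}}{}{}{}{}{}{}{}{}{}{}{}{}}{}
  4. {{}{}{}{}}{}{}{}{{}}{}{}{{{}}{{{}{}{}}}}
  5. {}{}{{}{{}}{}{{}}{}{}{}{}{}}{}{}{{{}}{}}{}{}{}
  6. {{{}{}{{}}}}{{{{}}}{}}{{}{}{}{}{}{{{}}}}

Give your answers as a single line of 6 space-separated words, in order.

String 1 '{{}}{}{{}{{{}{}{}}{}{{{{}}{}{}{}{}{}}}}}{{}}': depth seq [1 2 1 0 1 0 1 2 1 2 3 4 3 4 3 4 3 2 3 2 3 4 5 6 5 4 5 4 5 4 5 4 5 4 5 4 3 2 1 0 1 2 1 0]
  -> pairs=22 depth=6 groups=4 -> no
String 2 '{{{}{}{}}{{}{}{}}{}{}{}{{}{}{}{}{}}}{}': depth seq [1 2 3 2 3 2 3 2 1 2 3 2 3 2 3 2 1 2 1 2 1 2 1 2 3 2 3 2 3 2 3 2 3 2 1 0 1 0]
  -> pairs=19 depth=3 groups=2 -> no
String 3 '{{{{{{{{}}}}}}}{}{}{}{}{}{}{}{}{}{}{}{}}{}': depth seq [1 2 3 4 5 6 7 8 7 6 5 4 3 2 1 2 1 2 1 2 1 2 1 2 1 2 1 2 1 2 1 2 1 2 1 2 1 2 1 0 1 0]
  -> pairs=21 depth=8 groups=2 -> yes
String 4 '{{}{}{}{}}{}{}{}{{}}{}{}{{{}}{{{}{}{}}}}': depth seq [1 2 1 2 1 2 1 2 1 0 1 0 1 0 1 0 1 2 1 0 1 0 1 0 1 2 3 2 1 2 3 4 3 4 3 4 3 2 1 0]
  -> pairs=20 depth=4 groups=8 -> no
String 5 '{}{}{{}{{}}{}{{}}{}{}{}{}{}}{}{}{{{}}{}}{}{}{}': depth seq [1 0 1 0 1 2 1 2 3 2 1 2 1 2 3 2 1 2 1 2 1 2 1 2 1 2 1 0 1 0 1 0 1 2 3 2 1 2 1 0 1 0 1 0 1 0]
  -> pairs=23 depth=3 groups=9 -> no
String 6 '{{{}{}{{}}}}{{{{}}}{}}{{}{}{}{}{}{{{}}}}': depth seq [1 2 3 2 3 2 3 4 3 2 1 0 1 2 3 4 3 2 1 2 1 0 1 2 1 2 1 2 1 2 1 2 1 2 3 4 3 2 1 0]
  -> pairs=20 depth=4 groups=3 -> no

Answer: no no yes no no no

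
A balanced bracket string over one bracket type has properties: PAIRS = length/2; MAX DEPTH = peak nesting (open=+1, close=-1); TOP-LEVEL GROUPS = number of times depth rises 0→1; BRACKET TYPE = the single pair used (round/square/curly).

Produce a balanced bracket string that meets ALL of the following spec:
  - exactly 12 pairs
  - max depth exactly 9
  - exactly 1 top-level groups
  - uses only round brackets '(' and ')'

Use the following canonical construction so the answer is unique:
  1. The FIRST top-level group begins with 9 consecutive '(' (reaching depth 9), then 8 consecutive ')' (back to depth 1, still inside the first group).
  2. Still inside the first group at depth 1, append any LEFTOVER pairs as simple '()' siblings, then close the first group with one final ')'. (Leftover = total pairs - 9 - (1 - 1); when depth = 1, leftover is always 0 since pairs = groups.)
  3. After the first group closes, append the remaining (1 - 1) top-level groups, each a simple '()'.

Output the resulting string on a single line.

Answer: ((((((((())))))))()()())

Derivation:
Spec: pairs=12 depth=9 groups=1
Leftover pairs = 12 - 9 - (1-1) = 3
First group: deep chain of depth 9 + 3 sibling pairs
Remaining 0 groups: simple '()' each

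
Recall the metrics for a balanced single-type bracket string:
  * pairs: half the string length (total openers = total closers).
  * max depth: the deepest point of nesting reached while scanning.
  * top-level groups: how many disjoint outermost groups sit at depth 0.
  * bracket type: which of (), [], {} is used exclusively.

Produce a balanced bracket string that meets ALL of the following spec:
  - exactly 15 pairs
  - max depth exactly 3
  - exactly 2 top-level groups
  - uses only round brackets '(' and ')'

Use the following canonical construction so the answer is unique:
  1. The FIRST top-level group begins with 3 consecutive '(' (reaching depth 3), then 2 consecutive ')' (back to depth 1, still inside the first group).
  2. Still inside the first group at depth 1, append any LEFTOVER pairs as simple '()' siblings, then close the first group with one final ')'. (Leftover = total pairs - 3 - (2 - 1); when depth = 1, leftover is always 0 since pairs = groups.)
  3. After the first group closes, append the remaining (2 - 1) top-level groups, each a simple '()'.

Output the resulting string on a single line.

Spec: pairs=15 depth=3 groups=2
Leftover pairs = 15 - 3 - (2-1) = 11
First group: deep chain of depth 3 + 11 sibling pairs
Remaining 1 groups: simple '()' each

Answer: ((())()()()()()()()()()()())()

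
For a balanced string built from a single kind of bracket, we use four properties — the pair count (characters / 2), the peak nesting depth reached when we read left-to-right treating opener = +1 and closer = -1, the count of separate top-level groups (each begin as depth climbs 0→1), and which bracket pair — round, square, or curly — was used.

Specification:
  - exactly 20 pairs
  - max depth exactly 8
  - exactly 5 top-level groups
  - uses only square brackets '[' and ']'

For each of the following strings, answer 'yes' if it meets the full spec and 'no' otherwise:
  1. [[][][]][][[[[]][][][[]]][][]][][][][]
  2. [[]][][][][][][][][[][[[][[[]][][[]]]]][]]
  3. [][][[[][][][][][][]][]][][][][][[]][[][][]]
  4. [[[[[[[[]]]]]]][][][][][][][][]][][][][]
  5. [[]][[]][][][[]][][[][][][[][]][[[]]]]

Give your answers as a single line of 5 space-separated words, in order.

Answer: no no no yes no

Derivation:
String 1 '[[][][]][][[[[]][][][[]]][][]][][][][]': depth seq [1 2 1 2 1 2 1 0 1 0 1 2 3 4 3 2 3 2 3 2 3 4 3 2 1 2 1 2 1 0 1 0 1 0 1 0 1 0]
  -> pairs=19 depth=4 groups=7 -> no
String 2 '[[]][][][][][][][][[][[[][[[]][][[]]]]][]]': depth seq [1 2 1 0 1 0 1 0 1 0 1 0 1 0 1 0 1 0 1 2 1 2 3 4 3 4 5 6 5 4 5 4 5 6 5 4 3 2 1 2 1 0]
  -> pairs=21 depth=6 groups=9 -> no
String 3 '[][][[[][][][][][][]][]][][][][][[]][[][][]]': depth seq [1 0 1 0 1 2 3 2 3 2 3 2 3 2 3 2 3 2 3 2 1 2 1 0 1 0 1 0 1 0 1 0 1 2 1 0 1 2 1 2 1 2 1 0]
  -> pairs=22 depth=3 groups=9 -> no
String 4 '[[[[[[[[]]]]]]][][][][][][][][]][][][][]': depth seq [1 2 3 4 5 6 7 8 7 6 5 4 3 2 1 2 1 2 1 2 1 2 1 2 1 2 1 2 1 2 1 0 1 0 1 0 1 0 1 0]
  -> pairs=20 depth=8 groups=5 -> yes
String 5 '[[]][[]][][][[]][][[][][][[][]][[[]]]]': depth seq [1 2 1 0 1 2 1 0 1 0 1 0 1 2 1 0 1 0 1 2 1 2 1 2 1 2 3 2 3 2 1 2 3 4 3 2 1 0]
  -> pairs=19 depth=4 groups=7 -> no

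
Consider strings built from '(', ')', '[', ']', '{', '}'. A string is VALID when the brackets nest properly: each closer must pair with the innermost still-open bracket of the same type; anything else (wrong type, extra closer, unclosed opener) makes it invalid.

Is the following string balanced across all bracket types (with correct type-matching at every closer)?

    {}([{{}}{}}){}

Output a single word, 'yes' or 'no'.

pos 0: push '{'; stack = {
pos 1: '}' matches '{'; pop; stack = (empty)
pos 2: push '('; stack = (
pos 3: push '['; stack = ([
pos 4: push '{'; stack = ([{
pos 5: push '{'; stack = ([{{
pos 6: '}' matches '{'; pop; stack = ([{
pos 7: '}' matches '{'; pop; stack = ([
pos 8: push '{'; stack = ([{
pos 9: '}' matches '{'; pop; stack = ([
pos 10: saw closer '}' but top of stack is '[' (expected ']') → INVALID
Verdict: type mismatch at position 10: '}' closes '[' → no

Answer: no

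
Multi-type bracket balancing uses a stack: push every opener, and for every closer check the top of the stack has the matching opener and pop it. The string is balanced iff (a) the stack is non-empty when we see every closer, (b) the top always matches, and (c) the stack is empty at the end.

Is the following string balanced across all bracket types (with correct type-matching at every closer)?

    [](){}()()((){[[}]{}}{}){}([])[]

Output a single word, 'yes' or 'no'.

Answer: no

Derivation:
pos 0: push '['; stack = [
pos 1: ']' matches '['; pop; stack = (empty)
pos 2: push '('; stack = (
pos 3: ')' matches '('; pop; stack = (empty)
pos 4: push '{'; stack = {
pos 5: '}' matches '{'; pop; stack = (empty)
pos 6: push '('; stack = (
pos 7: ')' matches '('; pop; stack = (empty)
pos 8: push '('; stack = (
pos 9: ')' matches '('; pop; stack = (empty)
pos 10: push '('; stack = (
pos 11: push '('; stack = ((
pos 12: ')' matches '('; pop; stack = (
pos 13: push '{'; stack = ({
pos 14: push '['; stack = ({[
pos 15: push '['; stack = ({[[
pos 16: saw closer '}' but top of stack is '[' (expected ']') → INVALID
Verdict: type mismatch at position 16: '}' closes '[' → no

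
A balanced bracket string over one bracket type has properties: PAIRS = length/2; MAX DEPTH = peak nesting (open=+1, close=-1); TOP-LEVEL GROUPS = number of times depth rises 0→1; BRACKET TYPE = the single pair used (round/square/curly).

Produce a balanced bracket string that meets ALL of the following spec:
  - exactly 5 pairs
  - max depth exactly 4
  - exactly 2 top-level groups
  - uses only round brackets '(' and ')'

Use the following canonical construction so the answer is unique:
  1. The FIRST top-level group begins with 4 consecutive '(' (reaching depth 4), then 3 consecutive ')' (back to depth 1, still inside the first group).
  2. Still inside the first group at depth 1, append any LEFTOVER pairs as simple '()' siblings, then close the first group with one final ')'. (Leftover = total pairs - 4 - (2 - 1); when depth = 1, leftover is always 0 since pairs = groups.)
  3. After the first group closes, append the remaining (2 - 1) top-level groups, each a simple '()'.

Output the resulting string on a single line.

Spec: pairs=5 depth=4 groups=2
Leftover pairs = 5 - 4 - (2-1) = 0
First group: deep chain of depth 4 + 0 sibling pairs
Remaining 1 groups: simple '()' each

Answer: (((())))()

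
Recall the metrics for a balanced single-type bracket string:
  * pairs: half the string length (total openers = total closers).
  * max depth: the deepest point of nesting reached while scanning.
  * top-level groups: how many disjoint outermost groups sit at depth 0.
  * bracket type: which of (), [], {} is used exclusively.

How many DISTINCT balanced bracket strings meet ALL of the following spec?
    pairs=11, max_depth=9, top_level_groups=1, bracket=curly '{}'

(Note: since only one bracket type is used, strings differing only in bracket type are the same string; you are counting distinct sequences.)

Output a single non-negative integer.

Answer: 133

Derivation:
Spec: pairs=11 depth=9 groups=1
Count(depth <= 9) = 16778
Count(depth <= 8) = 16645
Count(depth == 9) = 16778 - 16645 = 133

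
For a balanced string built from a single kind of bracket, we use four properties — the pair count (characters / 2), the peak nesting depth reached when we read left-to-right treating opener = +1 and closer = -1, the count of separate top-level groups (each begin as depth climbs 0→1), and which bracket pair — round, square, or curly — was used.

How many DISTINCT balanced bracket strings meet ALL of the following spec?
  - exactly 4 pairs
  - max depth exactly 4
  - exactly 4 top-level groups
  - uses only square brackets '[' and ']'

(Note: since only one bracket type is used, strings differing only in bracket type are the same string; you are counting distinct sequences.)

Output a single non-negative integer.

Answer: 0

Derivation:
Spec: pairs=4 depth=4 groups=4
Count(depth <= 4) = 1
Count(depth <= 3) = 1
Count(depth == 4) = 1 - 1 = 0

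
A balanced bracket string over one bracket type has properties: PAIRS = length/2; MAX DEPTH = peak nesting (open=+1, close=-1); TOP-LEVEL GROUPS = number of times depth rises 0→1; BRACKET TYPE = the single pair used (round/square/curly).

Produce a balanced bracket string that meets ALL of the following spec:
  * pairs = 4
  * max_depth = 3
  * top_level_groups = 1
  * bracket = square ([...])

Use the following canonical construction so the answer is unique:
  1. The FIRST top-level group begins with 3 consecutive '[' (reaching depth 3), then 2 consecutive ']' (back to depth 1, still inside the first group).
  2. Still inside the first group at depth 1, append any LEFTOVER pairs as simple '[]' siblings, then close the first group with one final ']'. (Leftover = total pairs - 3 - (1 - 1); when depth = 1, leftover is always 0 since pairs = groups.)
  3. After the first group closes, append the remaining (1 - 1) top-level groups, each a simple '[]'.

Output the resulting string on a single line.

Spec: pairs=4 depth=3 groups=1
Leftover pairs = 4 - 3 - (1-1) = 1
First group: deep chain of depth 3 + 1 sibling pairs
Remaining 0 groups: simple '[]' each

Answer: [[[]][]]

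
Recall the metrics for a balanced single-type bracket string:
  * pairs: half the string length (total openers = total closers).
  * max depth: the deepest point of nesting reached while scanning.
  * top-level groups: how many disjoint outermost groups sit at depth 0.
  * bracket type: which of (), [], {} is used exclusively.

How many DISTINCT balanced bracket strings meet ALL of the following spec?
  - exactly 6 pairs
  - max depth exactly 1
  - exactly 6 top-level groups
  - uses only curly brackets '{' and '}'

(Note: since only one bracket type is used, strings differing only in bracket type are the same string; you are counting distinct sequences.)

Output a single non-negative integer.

Spec: pairs=6 depth=1 groups=6
Count(depth <= 1) = 1
Count(depth <= 0) = 0
Count(depth == 1) = 1 - 0 = 1

Answer: 1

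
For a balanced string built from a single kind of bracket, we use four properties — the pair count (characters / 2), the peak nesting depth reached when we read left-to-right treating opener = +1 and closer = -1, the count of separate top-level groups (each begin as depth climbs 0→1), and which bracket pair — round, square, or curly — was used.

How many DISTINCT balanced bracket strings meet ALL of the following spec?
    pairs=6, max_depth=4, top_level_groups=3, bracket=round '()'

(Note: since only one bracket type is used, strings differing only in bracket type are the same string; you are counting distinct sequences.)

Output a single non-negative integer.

Answer: 3

Derivation:
Spec: pairs=6 depth=4 groups=3
Count(depth <= 4) = 28
Count(depth <= 3) = 25
Count(depth == 4) = 28 - 25 = 3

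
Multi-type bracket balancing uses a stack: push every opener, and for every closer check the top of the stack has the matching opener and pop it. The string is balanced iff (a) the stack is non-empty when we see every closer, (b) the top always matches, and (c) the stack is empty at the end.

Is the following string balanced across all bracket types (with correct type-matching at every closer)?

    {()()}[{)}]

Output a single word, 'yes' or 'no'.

pos 0: push '{'; stack = {
pos 1: push '('; stack = {(
pos 2: ')' matches '('; pop; stack = {
pos 3: push '('; stack = {(
pos 4: ')' matches '('; pop; stack = {
pos 5: '}' matches '{'; pop; stack = (empty)
pos 6: push '['; stack = [
pos 7: push '{'; stack = [{
pos 8: saw closer ')' but top of stack is '{' (expected '}') → INVALID
Verdict: type mismatch at position 8: ')' closes '{' → no

Answer: no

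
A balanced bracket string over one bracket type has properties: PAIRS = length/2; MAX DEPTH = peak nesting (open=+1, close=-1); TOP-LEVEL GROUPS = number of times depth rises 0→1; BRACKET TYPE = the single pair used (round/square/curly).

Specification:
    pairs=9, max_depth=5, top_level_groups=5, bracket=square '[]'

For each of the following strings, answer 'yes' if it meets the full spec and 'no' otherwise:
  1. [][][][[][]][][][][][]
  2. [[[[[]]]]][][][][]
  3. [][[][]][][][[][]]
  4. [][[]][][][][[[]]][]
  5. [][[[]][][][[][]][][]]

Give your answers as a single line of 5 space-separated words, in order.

Answer: no yes no no no

Derivation:
String 1 '[][][][[][]][][][][][]': depth seq [1 0 1 0 1 0 1 2 1 2 1 0 1 0 1 0 1 0 1 0 1 0]
  -> pairs=11 depth=2 groups=9 -> no
String 2 '[[[[[]]]]][][][][]': depth seq [1 2 3 4 5 4 3 2 1 0 1 0 1 0 1 0 1 0]
  -> pairs=9 depth=5 groups=5 -> yes
String 3 '[][[][]][][][[][]]': depth seq [1 0 1 2 1 2 1 0 1 0 1 0 1 2 1 2 1 0]
  -> pairs=9 depth=2 groups=5 -> no
String 4 '[][[]][][][][[[]]][]': depth seq [1 0 1 2 1 0 1 0 1 0 1 0 1 2 3 2 1 0 1 0]
  -> pairs=10 depth=3 groups=7 -> no
String 5 '[][[[]][][][[][]][][]]': depth seq [1 0 1 2 3 2 1 2 1 2 1 2 3 2 3 2 1 2 1 2 1 0]
  -> pairs=11 depth=3 groups=2 -> no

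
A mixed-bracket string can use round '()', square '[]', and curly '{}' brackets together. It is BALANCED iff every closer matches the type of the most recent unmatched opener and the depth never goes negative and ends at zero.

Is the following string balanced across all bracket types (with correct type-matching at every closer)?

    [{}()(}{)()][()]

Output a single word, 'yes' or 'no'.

pos 0: push '['; stack = [
pos 1: push '{'; stack = [{
pos 2: '}' matches '{'; pop; stack = [
pos 3: push '('; stack = [(
pos 4: ')' matches '('; pop; stack = [
pos 5: push '('; stack = [(
pos 6: saw closer '}' but top of stack is '(' (expected ')') → INVALID
Verdict: type mismatch at position 6: '}' closes '(' → no

Answer: no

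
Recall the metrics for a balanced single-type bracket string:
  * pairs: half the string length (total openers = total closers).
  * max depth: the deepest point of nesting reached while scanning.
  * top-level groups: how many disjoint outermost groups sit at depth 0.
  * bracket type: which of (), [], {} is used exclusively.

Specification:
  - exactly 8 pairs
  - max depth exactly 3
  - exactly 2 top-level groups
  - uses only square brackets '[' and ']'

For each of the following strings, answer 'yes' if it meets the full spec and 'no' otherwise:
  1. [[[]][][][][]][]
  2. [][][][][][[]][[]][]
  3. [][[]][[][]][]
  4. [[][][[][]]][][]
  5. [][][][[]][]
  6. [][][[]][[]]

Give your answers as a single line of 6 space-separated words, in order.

Answer: yes no no no no no

Derivation:
String 1 '[[[]][][][][]][]': depth seq [1 2 3 2 1 2 1 2 1 2 1 2 1 0 1 0]
  -> pairs=8 depth=3 groups=2 -> yes
String 2 '[][][][][][[]][[]][]': depth seq [1 0 1 0 1 0 1 0 1 0 1 2 1 0 1 2 1 0 1 0]
  -> pairs=10 depth=2 groups=8 -> no
String 3 '[][[]][[][]][]': depth seq [1 0 1 2 1 0 1 2 1 2 1 0 1 0]
  -> pairs=7 depth=2 groups=4 -> no
String 4 '[[][][[][]]][][]': depth seq [1 2 1 2 1 2 3 2 3 2 1 0 1 0 1 0]
  -> pairs=8 depth=3 groups=3 -> no
String 5 '[][][][[]][]': depth seq [1 0 1 0 1 0 1 2 1 0 1 0]
  -> pairs=6 depth=2 groups=5 -> no
String 6 '[][][[]][[]]': depth seq [1 0 1 0 1 2 1 0 1 2 1 0]
  -> pairs=6 depth=2 groups=4 -> no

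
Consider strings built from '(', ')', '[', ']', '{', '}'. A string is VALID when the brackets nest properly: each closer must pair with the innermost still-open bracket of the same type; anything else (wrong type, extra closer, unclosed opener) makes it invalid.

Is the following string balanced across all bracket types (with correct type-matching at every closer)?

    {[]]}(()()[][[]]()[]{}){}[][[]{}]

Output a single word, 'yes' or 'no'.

pos 0: push '{'; stack = {
pos 1: push '['; stack = {[
pos 2: ']' matches '['; pop; stack = {
pos 3: saw closer ']' but top of stack is '{' (expected '}') → INVALID
Verdict: type mismatch at position 3: ']' closes '{' → no

Answer: no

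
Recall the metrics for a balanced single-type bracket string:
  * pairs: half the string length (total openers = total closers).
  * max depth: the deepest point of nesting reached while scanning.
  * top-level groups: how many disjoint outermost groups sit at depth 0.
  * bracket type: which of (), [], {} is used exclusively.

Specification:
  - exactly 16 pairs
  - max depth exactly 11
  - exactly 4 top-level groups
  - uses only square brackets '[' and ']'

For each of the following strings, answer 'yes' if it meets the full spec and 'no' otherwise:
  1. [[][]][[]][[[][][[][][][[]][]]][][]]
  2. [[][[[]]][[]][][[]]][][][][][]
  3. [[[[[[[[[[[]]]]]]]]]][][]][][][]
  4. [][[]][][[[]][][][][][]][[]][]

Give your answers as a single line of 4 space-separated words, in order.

Answer: no no yes no

Derivation:
String 1 '[[][]][[]][[[][][[][][][[]][]]][][]]': depth seq [1 2 1 2 1 0 1 2 1 0 1 2 3 2 3 2 3 4 3 4 3 4 3 4 5 4 3 4 3 2 1 2 1 2 1 0]
  -> pairs=18 depth=5 groups=3 -> no
String 2 '[[][[[]]][[]][][[]]][][][][][]': depth seq [1 2 1 2 3 4 3 2 1 2 3 2 1 2 1 2 3 2 1 0 1 0 1 0 1 0 1 0 1 0]
  -> pairs=15 depth=4 groups=6 -> no
String 3 '[[[[[[[[[[[]]]]]]]]]][][]][][][]': depth seq [1 2 3 4 5 6 7 8 9 10 11 10 9 8 7 6 5 4 3 2 1 2 1 2 1 0 1 0 1 0 1 0]
  -> pairs=16 depth=11 groups=4 -> yes
String 4 '[][[]][][[[]][][][][][]][[]][]': depth seq [1 0 1 2 1 0 1 0 1 2 3 2 1 2 1 2 1 2 1 2 1 2 1 0 1 2 1 0 1 0]
  -> pairs=15 depth=3 groups=6 -> no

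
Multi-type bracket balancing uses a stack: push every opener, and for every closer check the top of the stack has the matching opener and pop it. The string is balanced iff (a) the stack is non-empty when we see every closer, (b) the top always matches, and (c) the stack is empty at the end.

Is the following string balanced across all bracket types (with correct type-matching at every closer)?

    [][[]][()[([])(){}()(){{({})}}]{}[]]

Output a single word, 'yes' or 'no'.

pos 0: push '['; stack = [
pos 1: ']' matches '['; pop; stack = (empty)
pos 2: push '['; stack = [
pos 3: push '['; stack = [[
pos 4: ']' matches '['; pop; stack = [
pos 5: ']' matches '['; pop; stack = (empty)
pos 6: push '['; stack = [
pos 7: push '('; stack = [(
pos 8: ')' matches '('; pop; stack = [
pos 9: push '['; stack = [[
pos 10: push '('; stack = [[(
pos 11: push '['; stack = [[([
pos 12: ']' matches '['; pop; stack = [[(
pos 13: ')' matches '('; pop; stack = [[
pos 14: push '('; stack = [[(
pos 15: ')' matches '('; pop; stack = [[
pos 16: push '{'; stack = [[{
pos 17: '}' matches '{'; pop; stack = [[
pos 18: push '('; stack = [[(
pos 19: ')' matches '('; pop; stack = [[
pos 20: push '('; stack = [[(
pos 21: ')' matches '('; pop; stack = [[
pos 22: push '{'; stack = [[{
pos 23: push '{'; stack = [[{{
pos 24: push '('; stack = [[{{(
pos 25: push '{'; stack = [[{{({
pos 26: '}' matches '{'; pop; stack = [[{{(
pos 27: ')' matches '('; pop; stack = [[{{
pos 28: '}' matches '{'; pop; stack = [[{
pos 29: '}' matches '{'; pop; stack = [[
pos 30: ']' matches '['; pop; stack = [
pos 31: push '{'; stack = [{
pos 32: '}' matches '{'; pop; stack = [
pos 33: push '['; stack = [[
pos 34: ']' matches '['; pop; stack = [
pos 35: ']' matches '['; pop; stack = (empty)
end: stack empty → VALID
Verdict: properly nested → yes

Answer: yes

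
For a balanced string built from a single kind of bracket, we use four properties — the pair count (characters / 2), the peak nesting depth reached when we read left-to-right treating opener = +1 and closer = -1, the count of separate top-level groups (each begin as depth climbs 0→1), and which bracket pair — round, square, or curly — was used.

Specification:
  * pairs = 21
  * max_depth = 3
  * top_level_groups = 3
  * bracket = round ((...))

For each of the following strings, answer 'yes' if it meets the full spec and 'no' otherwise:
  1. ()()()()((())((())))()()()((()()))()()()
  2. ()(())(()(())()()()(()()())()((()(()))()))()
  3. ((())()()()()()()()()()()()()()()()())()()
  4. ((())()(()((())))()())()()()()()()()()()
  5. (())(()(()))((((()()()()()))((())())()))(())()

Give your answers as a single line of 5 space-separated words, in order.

Answer: no no yes no no

Derivation:
String 1 '()()()()((())((())))()()()((()()))()()()': depth seq [1 0 1 0 1 0 1 0 1 2 3 2 1 2 3 4 3 2 1 0 1 0 1 0 1 0 1 2 3 2 3 2 1 0 1 0 1 0 1 0]
  -> pairs=20 depth=4 groups=12 -> no
String 2 '()(())(()(())()()()(()()())()((()(()))()))()': depth seq [1 0 1 2 1 0 1 2 1 2 3 2 1 2 1 2 1 2 1 2 3 2 3 2 3 2 1 2 1 2 3 4 3 4 5 4 3 2 3 2 1 0 1 0]
  -> pairs=22 depth=5 groups=4 -> no
String 3 '((())()()()()()()()()()()()()()()()())()()': depth seq [1 2 3 2 1 2 1 2 1 2 1 2 1 2 1 2 1 2 1 2 1 2 1 2 1 2 1 2 1 2 1 2 1 2 1 2 1 0 1 0 1 0]
  -> pairs=21 depth=3 groups=3 -> yes
String 4 '((())()(()((())))()())()()()()()()()()()': depth seq [1 2 3 2 1 2 1 2 3 2 3 4 5 4 3 2 1 2 1 2 1 0 1 0 1 0 1 0 1 0 1 0 1 0 1 0 1 0 1 0]
  -> pairs=20 depth=5 groups=10 -> no
String 5 '(())(()(()))((((()()()()()))((())())()))(())()': depth seq [1 2 1 0 1 2 1 2 3 2 1 0 1 2 3 4 5 4 5 4 5 4 5 4 5 4 3 2 3 4 5 4 3 4 3 2 3 2 1 0 1 2 1 0 1 0]
  -> pairs=23 depth=5 groups=5 -> no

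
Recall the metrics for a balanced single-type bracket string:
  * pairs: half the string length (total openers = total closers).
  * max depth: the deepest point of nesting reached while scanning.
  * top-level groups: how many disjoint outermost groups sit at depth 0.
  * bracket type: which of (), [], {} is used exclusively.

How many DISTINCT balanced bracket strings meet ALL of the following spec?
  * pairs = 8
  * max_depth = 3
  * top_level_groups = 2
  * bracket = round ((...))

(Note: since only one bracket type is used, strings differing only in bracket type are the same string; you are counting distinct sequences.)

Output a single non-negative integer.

Spec: pairs=8 depth=3 groups=2
Count(depth <= 3) = 144
Count(depth <= 2) = 7
Count(depth == 3) = 144 - 7 = 137

Answer: 137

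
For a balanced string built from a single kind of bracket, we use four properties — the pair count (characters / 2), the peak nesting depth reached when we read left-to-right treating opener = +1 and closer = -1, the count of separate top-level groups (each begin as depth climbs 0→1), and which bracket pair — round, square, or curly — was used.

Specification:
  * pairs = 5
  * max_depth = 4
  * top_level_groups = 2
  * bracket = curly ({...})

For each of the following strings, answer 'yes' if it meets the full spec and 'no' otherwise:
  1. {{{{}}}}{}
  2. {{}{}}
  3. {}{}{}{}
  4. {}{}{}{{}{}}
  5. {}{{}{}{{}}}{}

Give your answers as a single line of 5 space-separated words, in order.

Answer: yes no no no no

Derivation:
String 1 '{{{{}}}}{}': depth seq [1 2 3 4 3 2 1 0 1 0]
  -> pairs=5 depth=4 groups=2 -> yes
String 2 '{{}{}}': depth seq [1 2 1 2 1 0]
  -> pairs=3 depth=2 groups=1 -> no
String 3 '{}{}{}{}': depth seq [1 0 1 0 1 0 1 0]
  -> pairs=4 depth=1 groups=4 -> no
String 4 '{}{}{}{{}{}}': depth seq [1 0 1 0 1 0 1 2 1 2 1 0]
  -> pairs=6 depth=2 groups=4 -> no
String 5 '{}{{}{}{{}}}{}': depth seq [1 0 1 2 1 2 1 2 3 2 1 0 1 0]
  -> pairs=7 depth=3 groups=3 -> no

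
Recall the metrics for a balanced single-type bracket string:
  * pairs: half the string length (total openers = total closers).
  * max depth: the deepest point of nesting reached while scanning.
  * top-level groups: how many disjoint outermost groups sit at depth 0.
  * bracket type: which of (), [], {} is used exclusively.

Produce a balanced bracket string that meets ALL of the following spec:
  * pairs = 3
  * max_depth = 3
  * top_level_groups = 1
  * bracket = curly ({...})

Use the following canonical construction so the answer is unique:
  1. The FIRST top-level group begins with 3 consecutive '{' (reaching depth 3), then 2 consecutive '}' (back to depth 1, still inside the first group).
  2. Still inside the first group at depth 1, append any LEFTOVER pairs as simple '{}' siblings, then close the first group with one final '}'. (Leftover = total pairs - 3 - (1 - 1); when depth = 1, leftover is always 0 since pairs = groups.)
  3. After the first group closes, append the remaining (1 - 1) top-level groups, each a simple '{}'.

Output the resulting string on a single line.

Spec: pairs=3 depth=3 groups=1
Leftover pairs = 3 - 3 - (1-1) = 0
First group: deep chain of depth 3 + 0 sibling pairs
Remaining 0 groups: simple '{}' each

Answer: {{{}}}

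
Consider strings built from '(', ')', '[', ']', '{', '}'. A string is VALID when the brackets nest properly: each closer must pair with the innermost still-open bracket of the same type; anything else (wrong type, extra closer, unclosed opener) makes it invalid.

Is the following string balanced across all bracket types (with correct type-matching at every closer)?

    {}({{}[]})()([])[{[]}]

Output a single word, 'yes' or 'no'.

pos 0: push '{'; stack = {
pos 1: '}' matches '{'; pop; stack = (empty)
pos 2: push '('; stack = (
pos 3: push '{'; stack = ({
pos 4: push '{'; stack = ({{
pos 5: '}' matches '{'; pop; stack = ({
pos 6: push '['; stack = ({[
pos 7: ']' matches '['; pop; stack = ({
pos 8: '}' matches '{'; pop; stack = (
pos 9: ')' matches '('; pop; stack = (empty)
pos 10: push '('; stack = (
pos 11: ')' matches '('; pop; stack = (empty)
pos 12: push '('; stack = (
pos 13: push '['; stack = ([
pos 14: ']' matches '['; pop; stack = (
pos 15: ')' matches '('; pop; stack = (empty)
pos 16: push '['; stack = [
pos 17: push '{'; stack = [{
pos 18: push '['; stack = [{[
pos 19: ']' matches '['; pop; stack = [{
pos 20: '}' matches '{'; pop; stack = [
pos 21: ']' matches '['; pop; stack = (empty)
end: stack empty → VALID
Verdict: properly nested → yes

Answer: yes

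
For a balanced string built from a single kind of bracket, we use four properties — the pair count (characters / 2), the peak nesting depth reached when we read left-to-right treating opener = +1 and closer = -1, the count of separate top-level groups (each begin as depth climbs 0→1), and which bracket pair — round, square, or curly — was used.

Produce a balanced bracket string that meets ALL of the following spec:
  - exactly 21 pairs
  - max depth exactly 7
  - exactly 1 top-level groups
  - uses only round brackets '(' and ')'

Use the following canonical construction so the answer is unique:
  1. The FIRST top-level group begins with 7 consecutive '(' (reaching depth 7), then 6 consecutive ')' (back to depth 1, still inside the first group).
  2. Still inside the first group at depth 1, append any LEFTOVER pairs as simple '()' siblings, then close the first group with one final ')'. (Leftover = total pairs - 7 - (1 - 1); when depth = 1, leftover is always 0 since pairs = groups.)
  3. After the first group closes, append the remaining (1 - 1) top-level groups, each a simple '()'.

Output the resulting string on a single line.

Spec: pairs=21 depth=7 groups=1
Leftover pairs = 21 - 7 - (1-1) = 14
First group: deep chain of depth 7 + 14 sibling pairs
Remaining 0 groups: simple '()' each

Answer: ((((((())))))()()()()()()()()()()()()()())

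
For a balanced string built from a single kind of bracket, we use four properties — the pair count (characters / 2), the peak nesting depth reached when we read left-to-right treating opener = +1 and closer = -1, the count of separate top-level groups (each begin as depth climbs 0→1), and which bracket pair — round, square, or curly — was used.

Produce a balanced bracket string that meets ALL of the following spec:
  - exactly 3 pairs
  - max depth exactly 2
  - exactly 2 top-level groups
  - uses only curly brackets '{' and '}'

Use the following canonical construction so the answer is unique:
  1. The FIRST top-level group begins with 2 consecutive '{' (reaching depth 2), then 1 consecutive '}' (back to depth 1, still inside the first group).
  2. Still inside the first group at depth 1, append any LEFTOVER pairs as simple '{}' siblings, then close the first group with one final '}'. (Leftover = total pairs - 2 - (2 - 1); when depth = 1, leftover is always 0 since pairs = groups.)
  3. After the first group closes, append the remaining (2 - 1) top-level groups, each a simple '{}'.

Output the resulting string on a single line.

Answer: {{}}{}

Derivation:
Spec: pairs=3 depth=2 groups=2
Leftover pairs = 3 - 2 - (2-1) = 0
First group: deep chain of depth 2 + 0 sibling pairs
Remaining 1 groups: simple '{}' each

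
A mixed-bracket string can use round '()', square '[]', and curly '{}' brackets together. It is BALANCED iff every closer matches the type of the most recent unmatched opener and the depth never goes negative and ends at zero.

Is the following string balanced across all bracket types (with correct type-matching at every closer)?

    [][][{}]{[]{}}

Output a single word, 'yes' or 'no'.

Answer: yes

Derivation:
pos 0: push '['; stack = [
pos 1: ']' matches '['; pop; stack = (empty)
pos 2: push '['; stack = [
pos 3: ']' matches '['; pop; stack = (empty)
pos 4: push '['; stack = [
pos 5: push '{'; stack = [{
pos 6: '}' matches '{'; pop; stack = [
pos 7: ']' matches '['; pop; stack = (empty)
pos 8: push '{'; stack = {
pos 9: push '['; stack = {[
pos 10: ']' matches '['; pop; stack = {
pos 11: push '{'; stack = {{
pos 12: '}' matches '{'; pop; stack = {
pos 13: '}' matches '{'; pop; stack = (empty)
end: stack empty → VALID
Verdict: properly nested → yes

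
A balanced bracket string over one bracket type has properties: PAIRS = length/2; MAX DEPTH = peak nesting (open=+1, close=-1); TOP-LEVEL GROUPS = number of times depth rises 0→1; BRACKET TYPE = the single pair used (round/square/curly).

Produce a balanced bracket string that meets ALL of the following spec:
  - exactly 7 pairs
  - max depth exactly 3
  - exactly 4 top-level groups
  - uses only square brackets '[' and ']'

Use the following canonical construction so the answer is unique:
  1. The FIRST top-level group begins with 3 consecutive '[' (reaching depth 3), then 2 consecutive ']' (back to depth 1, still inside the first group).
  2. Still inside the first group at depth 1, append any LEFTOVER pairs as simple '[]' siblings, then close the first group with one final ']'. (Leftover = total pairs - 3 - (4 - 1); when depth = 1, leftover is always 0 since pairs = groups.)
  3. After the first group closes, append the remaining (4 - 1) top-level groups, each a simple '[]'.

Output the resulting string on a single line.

Spec: pairs=7 depth=3 groups=4
Leftover pairs = 7 - 3 - (4-1) = 1
First group: deep chain of depth 3 + 1 sibling pairs
Remaining 3 groups: simple '[]' each

Answer: [[[]][]][][][]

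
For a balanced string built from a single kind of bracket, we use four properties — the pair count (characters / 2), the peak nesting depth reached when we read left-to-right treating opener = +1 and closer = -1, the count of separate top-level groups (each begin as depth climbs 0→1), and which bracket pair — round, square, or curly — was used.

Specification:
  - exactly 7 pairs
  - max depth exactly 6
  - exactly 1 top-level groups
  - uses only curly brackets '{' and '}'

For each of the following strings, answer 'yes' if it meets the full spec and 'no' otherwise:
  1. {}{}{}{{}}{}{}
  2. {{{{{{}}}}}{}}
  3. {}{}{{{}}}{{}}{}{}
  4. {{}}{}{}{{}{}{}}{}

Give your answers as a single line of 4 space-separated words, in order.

Answer: no yes no no

Derivation:
String 1 '{}{}{}{{}}{}{}': depth seq [1 0 1 0 1 0 1 2 1 0 1 0 1 0]
  -> pairs=7 depth=2 groups=6 -> no
String 2 '{{{{{{}}}}}{}}': depth seq [1 2 3 4 5 6 5 4 3 2 1 2 1 0]
  -> pairs=7 depth=6 groups=1 -> yes
String 3 '{}{}{{{}}}{{}}{}{}': depth seq [1 0 1 0 1 2 3 2 1 0 1 2 1 0 1 0 1 0]
  -> pairs=9 depth=3 groups=6 -> no
String 4 '{{}}{}{}{{}{}{}}{}': depth seq [1 2 1 0 1 0 1 0 1 2 1 2 1 2 1 0 1 0]
  -> pairs=9 depth=2 groups=5 -> no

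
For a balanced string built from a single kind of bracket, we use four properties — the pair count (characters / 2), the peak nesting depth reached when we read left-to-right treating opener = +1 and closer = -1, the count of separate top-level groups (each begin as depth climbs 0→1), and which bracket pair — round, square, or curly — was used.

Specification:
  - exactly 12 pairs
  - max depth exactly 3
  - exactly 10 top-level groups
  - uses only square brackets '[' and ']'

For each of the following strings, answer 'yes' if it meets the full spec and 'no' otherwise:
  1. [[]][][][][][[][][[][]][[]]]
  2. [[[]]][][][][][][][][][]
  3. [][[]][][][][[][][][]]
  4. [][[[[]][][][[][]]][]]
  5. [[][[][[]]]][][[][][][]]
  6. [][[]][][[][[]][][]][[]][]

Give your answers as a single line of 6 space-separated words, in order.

String 1 '[[]][][][][][[][][[][]][[]]]': depth seq [1 2 1 0 1 0 1 0 1 0 1 0 1 2 1 2 1 2 3 2 3 2 1 2 3 2 1 0]
  -> pairs=14 depth=3 groups=6 -> no
String 2 '[[[]]][][][][][][][][][]': depth seq [1 2 3 2 1 0 1 0 1 0 1 0 1 0 1 0 1 0 1 0 1 0 1 0]
  -> pairs=12 depth=3 groups=10 -> yes
String 3 '[][[]][][][][[][][][]]': depth seq [1 0 1 2 1 0 1 0 1 0 1 0 1 2 1 2 1 2 1 2 1 0]
  -> pairs=11 depth=2 groups=6 -> no
String 4 '[][[[[]][][][[][]]][]]': depth seq [1 0 1 2 3 4 3 2 3 2 3 2 3 4 3 4 3 2 1 2 1 0]
  -> pairs=11 depth=4 groups=2 -> no
String 5 '[[][[][[]]]][][[][][][]]': depth seq [1 2 1 2 3 2 3 4 3 2 1 0 1 0 1 2 1 2 1 2 1 2 1 0]
  -> pairs=12 depth=4 groups=3 -> no
String 6 '[][[]][][[][[]][][]][[]][]': depth seq [1 0 1 2 1 0 1 0 1 2 1 2 3 2 1 2 1 2 1 0 1 2 1 0 1 0]
  -> pairs=13 depth=3 groups=6 -> no

Answer: no yes no no no no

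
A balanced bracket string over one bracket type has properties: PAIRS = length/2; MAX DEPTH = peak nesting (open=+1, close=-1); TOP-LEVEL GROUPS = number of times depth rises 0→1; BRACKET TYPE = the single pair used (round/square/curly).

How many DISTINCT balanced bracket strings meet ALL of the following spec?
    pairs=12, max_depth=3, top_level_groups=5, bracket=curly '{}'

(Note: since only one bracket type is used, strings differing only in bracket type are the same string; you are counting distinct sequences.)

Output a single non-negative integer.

Spec: pairs=12 depth=3 groups=5
Count(depth <= 3) = 5500
Count(depth <= 2) = 330
Count(depth == 3) = 5500 - 330 = 5170

Answer: 5170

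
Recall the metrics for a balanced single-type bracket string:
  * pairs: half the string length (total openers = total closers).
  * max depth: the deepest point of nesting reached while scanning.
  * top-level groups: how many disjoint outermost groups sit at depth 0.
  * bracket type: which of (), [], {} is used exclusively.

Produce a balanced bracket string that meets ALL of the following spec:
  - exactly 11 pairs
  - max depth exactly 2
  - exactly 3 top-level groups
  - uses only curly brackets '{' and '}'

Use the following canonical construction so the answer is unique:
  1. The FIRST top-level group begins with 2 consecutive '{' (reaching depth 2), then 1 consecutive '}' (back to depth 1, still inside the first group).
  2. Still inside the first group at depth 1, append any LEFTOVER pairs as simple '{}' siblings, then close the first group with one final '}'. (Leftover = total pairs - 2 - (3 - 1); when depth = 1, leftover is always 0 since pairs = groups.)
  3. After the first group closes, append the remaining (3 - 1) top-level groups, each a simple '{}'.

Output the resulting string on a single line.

Spec: pairs=11 depth=2 groups=3
Leftover pairs = 11 - 2 - (3-1) = 7
First group: deep chain of depth 2 + 7 sibling pairs
Remaining 2 groups: simple '{}' each

Answer: {{}{}{}{}{}{}{}{}}{}{}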